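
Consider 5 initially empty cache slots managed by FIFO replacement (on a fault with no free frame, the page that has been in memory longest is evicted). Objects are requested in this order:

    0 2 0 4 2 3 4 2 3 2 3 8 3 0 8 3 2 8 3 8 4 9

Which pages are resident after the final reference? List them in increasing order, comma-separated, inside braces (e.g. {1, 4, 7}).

{2, 3, 4, 8, 9}

0 → fault, frames (0)
2 → fault, frames (0 2)
0 → hit
4 → fault, frames (0 2 4)
2 → hit
3 → fault, frames (0 2 4 3)
4 → hit
2 → hit
3 → hit
2 → hit
3 → hit
8 → fault, frames (0 2 4 3 8)
3 → hit
0 → hit
8 → hit
3 → hit
2 → hit
8 → hit
3 → hit
8 → hit
4 → hit
9 → fault, evict 0, frames (2 4 3 8 9)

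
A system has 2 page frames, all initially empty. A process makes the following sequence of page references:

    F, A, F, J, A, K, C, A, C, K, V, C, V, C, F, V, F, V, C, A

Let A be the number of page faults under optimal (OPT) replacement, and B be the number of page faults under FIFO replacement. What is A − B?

-3

Under OPT: F F . F . F F . . F F . . . F . . . F F → 10 faults.
Under FIFO: F F . F . F F F . F F F . . F F . . F F → 13 faults.
A − B = 10 − 13 = -3.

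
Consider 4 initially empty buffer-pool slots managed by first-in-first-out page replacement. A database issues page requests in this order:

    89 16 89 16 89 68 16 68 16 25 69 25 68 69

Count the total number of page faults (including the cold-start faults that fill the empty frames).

5

89: miss, frames [89]
16: miss, frames [89, 16]
89: hit
16: hit
89: hit
68: miss, frames [89, 16, 68]
16: hit
68: hit
16: hit
25: miss, frames [89, 16, 68, 25]
69: miss, evict 89, frames [16, 68, 25, 69]
25: hit
68: hit
69: hit
Page faults: 5.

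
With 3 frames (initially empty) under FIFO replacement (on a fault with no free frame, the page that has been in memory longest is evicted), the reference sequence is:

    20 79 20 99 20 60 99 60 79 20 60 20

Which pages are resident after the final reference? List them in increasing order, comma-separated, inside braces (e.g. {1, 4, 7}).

{20, 60, 99}

20 → miss, frames {20}
79 → miss, frames {20,79}
20 → hit
99 → miss, frames {20,79,99}
20 → hit
60 → miss, evict 20, frames {79,99,60}
99 → hit
60 → hit
79 → hit
20 → miss, evict 79, frames {99,60,20}
60 → hit
20 → hit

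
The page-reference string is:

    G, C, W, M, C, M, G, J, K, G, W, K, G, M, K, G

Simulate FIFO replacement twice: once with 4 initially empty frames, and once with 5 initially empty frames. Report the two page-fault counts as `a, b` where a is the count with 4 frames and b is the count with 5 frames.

4 frames: F F F F . . . F F F F . . F . . → 9 faults.
5 frames: F F F F . . . F F F . . . . . . → 7 faults.
7 < 9: adding a frame reduced faults, as is typical.

9, 7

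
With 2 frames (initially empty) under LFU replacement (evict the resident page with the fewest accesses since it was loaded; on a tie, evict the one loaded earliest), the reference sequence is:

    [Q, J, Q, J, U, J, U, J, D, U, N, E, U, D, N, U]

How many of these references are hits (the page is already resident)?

Q: miss, frames {Q}
J: miss, frames {Q,J}
Q: hit
J: hit
U: miss, evict Q, frames {J,U}
J: hit
U: hit
J: hit
D: miss, evict U, frames {J,D}
U: miss, evict D, frames {J,U}
N: miss, evict U, frames {J,N}
E: miss, evict N, frames {J,E}
U: miss, evict E, frames {J,U}
D: miss, evict U, frames {J,D}
N: miss, evict D, frames {J,N}
U: miss, evict N, frames {J,U}
Hits: 5.

5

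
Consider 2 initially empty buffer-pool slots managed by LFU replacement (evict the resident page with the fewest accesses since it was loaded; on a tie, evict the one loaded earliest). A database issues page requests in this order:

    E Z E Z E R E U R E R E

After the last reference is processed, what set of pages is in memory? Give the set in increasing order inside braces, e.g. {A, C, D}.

{E, R}

E -> fault, frames (E)
Z -> fault, frames (E Z)
E -> hit
Z -> hit
E -> hit
R -> fault, evict Z, frames (E R)
E -> hit
U -> fault, evict R, frames (E U)
R -> fault, evict U, frames (E R)
E -> hit
R -> hit
E -> hit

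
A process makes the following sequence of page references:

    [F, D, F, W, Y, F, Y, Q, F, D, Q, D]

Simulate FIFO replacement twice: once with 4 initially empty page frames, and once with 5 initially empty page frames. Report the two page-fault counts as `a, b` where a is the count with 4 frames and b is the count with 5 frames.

7, 5

4 frames: F F . F F . . F F F . . → 7 faults.
5 frames: F F . F F . . F . . . . → 5 faults.
5 < 7: adding a frame reduced faults, as is typical.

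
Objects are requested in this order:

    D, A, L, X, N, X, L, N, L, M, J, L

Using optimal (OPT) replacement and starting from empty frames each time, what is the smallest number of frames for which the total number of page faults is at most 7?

3

f=1: 12 faults
f=2: 8 faults
f=3: 7 faults
f=4: 7 faults
f=5: 7 faults
f=6: 7 faults
f=7: 7 faults
Smallest f with faults ≤ 7 is 3.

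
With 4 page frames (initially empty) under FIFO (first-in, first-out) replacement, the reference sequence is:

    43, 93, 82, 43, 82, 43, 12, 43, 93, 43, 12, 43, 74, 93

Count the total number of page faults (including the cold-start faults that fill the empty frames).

43 -> miss, frames [43]
93 -> miss, frames [43, 93]
82 -> miss, frames [43, 93, 82]
43 -> hit
82 -> hit
43 -> hit
12 -> miss, frames [43, 93, 82, 12]
43 -> hit
93 -> hit
43 -> hit
12 -> hit
43 -> hit
74 -> miss, evict 43, frames [93, 82, 12, 74]
93 -> hit
Page faults: 5.

5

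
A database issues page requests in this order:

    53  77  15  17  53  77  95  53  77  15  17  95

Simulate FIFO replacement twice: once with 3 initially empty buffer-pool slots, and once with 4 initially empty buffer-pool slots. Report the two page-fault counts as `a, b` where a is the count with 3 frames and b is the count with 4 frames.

9, 10

3 frames: F F F F F F F . . F F . → 9 faults.
4 frames: F F F F . . F F F F F F → 10 faults.
10 > 9: adding a frame increased faults — Belady's anomaly.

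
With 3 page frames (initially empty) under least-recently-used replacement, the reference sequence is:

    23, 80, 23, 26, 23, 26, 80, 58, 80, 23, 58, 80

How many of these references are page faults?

5

23 -> fault, frames [23]
80 -> fault, frames [23, 80]
23 -> hit
26 -> fault, frames [80, 23, 26]
23 -> hit
26 -> hit
80 -> hit
58 -> fault, evict 23, frames [26, 80, 58]
80 -> hit
23 -> fault, evict 26, frames [58, 80, 23]
58 -> hit
80 -> hit
Page faults: 5.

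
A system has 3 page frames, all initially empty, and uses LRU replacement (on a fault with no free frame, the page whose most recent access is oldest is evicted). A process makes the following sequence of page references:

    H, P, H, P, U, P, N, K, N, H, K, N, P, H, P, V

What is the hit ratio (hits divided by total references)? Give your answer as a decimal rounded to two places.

H -> miss, frames [H]
P -> miss, frames [H, P]
H -> hit
P -> hit
U -> miss, frames [H, P, U]
P -> hit
N -> miss, evict H, frames [U, P, N]
K -> miss, evict U, frames [P, N, K]
N -> hit
H -> miss, evict P, frames [K, N, H]
K -> hit
N -> hit
P -> miss, evict H, frames [K, N, P]
H -> miss, evict K, frames [N, P, H]
P -> hit
V -> miss, evict N, frames [H, P, V]
Hits: 7 of 16 references → 7/16 = 0.4375.

0.44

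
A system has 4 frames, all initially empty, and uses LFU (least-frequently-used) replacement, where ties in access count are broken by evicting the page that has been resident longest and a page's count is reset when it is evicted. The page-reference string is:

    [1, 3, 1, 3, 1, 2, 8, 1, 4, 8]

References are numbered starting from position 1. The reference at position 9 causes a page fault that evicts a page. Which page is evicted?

2

pos 1: 1: fault, frames {1}
pos 2: 3: fault, frames {1,3}
pos 3: 1: hit
pos 4: 3: hit
pos 5: 1: hit
pos 6: 2: fault, frames {1,3,2}
pos 7: 8: fault, frames {1,3,2,8}
pos 8: 1: hit
pos 9: 4: fault, evict 2, frames {1,3,8,4}
At position 9, page 2 is evicted.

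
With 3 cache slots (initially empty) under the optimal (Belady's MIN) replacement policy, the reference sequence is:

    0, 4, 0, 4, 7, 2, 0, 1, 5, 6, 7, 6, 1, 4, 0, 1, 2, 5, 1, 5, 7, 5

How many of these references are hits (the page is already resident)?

11

0: fault, frames [0]
4: fault, frames [0, 4]
0: hit
4: hit
7: fault, frames [0, 4, 7]
2: fault, evict 4, frames [0, 7, 2]
0: hit
1: fault, evict 2, frames [0, 7, 1]
5: fault, evict 0, frames [7, 1, 5]
6: fault, evict 5, frames [7, 1, 6]
7: hit
6: hit
1: hit
4: fault, evict 6, frames [7, 1, 4]
0: fault, evict 4, frames [7, 1, 0]
1: hit
2: fault, evict 0, frames [7, 1, 2]
5: fault, evict 2, frames [7, 1, 5]
1: hit
5: hit
7: hit
5: hit
Hits: 11.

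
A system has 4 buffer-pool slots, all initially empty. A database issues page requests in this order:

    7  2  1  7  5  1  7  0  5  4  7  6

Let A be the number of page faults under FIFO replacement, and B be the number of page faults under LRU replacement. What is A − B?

Under FIFO: F F F . F . . F . F F F → 8 faults.
Under LRU: F F F . F . . F . F . F → 7 faults.
A − B = 8 − 7 = 1.

1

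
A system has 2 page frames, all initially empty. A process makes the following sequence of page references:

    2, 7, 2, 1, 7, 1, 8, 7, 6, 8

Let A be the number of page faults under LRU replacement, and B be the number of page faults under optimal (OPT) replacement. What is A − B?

Under LRU: F F . F F . F F F F → 8 faults.
Under OPT: F F . F . . F . F . → 5 faults.
A − B = 8 − 5 = 3.

3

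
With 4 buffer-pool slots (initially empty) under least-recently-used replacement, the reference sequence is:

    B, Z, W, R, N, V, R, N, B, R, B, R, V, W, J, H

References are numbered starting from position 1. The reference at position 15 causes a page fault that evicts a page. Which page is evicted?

B

pos 1: B -> miss, frames (B)
pos 2: Z -> miss, frames (B Z)
pos 3: W -> miss, frames (B Z W)
pos 4: R -> miss, frames (B Z W R)
pos 5: N -> miss, evict B, frames (Z W R N)
pos 6: V -> miss, evict Z, frames (W R N V)
pos 7: R -> hit
pos 8: N -> hit
pos 9: B -> miss, evict W, frames (V R N B)
pos 10: R -> hit
pos 11: B -> hit
pos 12: R -> hit
pos 13: V -> hit
pos 14: W -> miss, evict N, frames (B R V W)
pos 15: J -> miss, evict B, frames (R V W J)
At position 15, page B is evicted.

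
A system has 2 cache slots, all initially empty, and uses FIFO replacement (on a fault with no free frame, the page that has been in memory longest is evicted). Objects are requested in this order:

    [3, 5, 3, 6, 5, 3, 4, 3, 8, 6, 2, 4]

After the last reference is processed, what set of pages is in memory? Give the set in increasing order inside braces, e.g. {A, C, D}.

{2, 4}

3 -> miss, frames (3)
5 -> miss, frames (3 5)
3 -> hit
6 -> miss, evict 3, frames (5 6)
5 -> hit
3 -> miss, evict 5, frames (6 3)
4 -> miss, evict 6, frames (3 4)
3 -> hit
8 -> miss, evict 3, frames (4 8)
6 -> miss, evict 4, frames (8 6)
2 -> miss, evict 8, frames (6 2)
4 -> miss, evict 6, frames (2 4)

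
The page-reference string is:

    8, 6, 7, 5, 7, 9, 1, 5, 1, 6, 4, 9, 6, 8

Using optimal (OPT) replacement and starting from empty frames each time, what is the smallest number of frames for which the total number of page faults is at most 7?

5

f=1: 14 faults
f=2: 10 faults
f=3: 9 faults
f=4: 8 faults
f=5: 7 faults
f=6: 7 faults
f=7: 7 faults
Smallest f with faults ≤ 7 is 5.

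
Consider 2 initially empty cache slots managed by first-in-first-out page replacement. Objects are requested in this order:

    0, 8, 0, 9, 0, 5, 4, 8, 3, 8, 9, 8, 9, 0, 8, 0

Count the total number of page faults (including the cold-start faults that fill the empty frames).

11

0: fault, frames [0]
8: fault, frames [0, 8]
0: hit
9: fault, evict 0, frames [8, 9]
0: fault, evict 8, frames [9, 0]
5: fault, evict 9, frames [0, 5]
4: fault, evict 0, frames [5, 4]
8: fault, evict 5, frames [4, 8]
3: fault, evict 4, frames [8, 3]
8: hit
9: fault, evict 8, frames [3, 9]
8: fault, evict 3, frames [9, 8]
9: hit
0: fault, evict 9, frames [8, 0]
8: hit
0: hit
Page faults: 11.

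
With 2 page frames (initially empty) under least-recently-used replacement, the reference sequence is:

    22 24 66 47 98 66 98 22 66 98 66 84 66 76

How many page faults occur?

11

22 → fault, frames (22)
24 → fault, frames (22 24)
66 → fault, evict 22, frames (24 66)
47 → fault, evict 24, frames (66 47)
98 → fault, evict 66, frames (47 98)
66 → fault, evict 47, frames (98 66)
98 → hit
22 → fault, evict 66, frames (98 22)
66 → fault, evict 98, frames (22 66)
98 → fault, evict 22, frames (66 98)
66 → hit
84 → fault, evict 98, frames (66 84)
66 → hit
76 → fault, evict 84, frames (66 76)
Page faults: 11.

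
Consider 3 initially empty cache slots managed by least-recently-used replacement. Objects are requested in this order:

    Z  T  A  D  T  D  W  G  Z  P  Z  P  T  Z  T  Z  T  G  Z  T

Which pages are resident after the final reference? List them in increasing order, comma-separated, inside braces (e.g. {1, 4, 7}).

{G, T, Z}

Z -> fault, frames [Z]
T -> fault, frames [Z, T]
A -> fault, frames [Z, T, A]
D -> fault, evict Z, frames [T, A, D]
T -> hit
D -> hit
W -> fault, evict A, frames [T, D, W]
G -> fault, evict T, frames [D, W, G]
Z -> fault, evict D, frames [W, G, Z]
P -> fault, evict W, frames [G, Z, P]
Z -> hit
P -> hit
T -> fault, evict G, frames [Z, P, T]
Z -> hit
T -> hit
Z -> hit
T -> hit
G -> fault, evict P, frames [Z, T, G]
Z -> hit
T -> hit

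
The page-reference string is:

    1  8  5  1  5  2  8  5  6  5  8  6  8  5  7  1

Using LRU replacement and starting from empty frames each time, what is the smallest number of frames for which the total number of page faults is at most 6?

6

f=1: 16 faults
f=2: 13 faults
f=3: 8 faults
f=4: 7 faults
f=5: 7 faults
f=6: 6 faults
Smallest f with faults ≤ 6 is 6.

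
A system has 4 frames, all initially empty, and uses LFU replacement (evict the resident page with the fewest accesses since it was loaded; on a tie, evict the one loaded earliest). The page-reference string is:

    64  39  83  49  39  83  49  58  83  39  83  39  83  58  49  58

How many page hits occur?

64 → miss, frames (64)
39 → miss, frames (64 39)
83 → miss, frames (64 39 83)
49 → miss, frames (64 39 83 49)
39 → hit
83 → hit
49 → hit
58 → miss, evict 64, frames (39 83 49 58)
83 → hit
39 → hit
83 → hit
39 → hit
83 → hit
58 → hit
49 → hit
58 → hit
Hits: 11.

11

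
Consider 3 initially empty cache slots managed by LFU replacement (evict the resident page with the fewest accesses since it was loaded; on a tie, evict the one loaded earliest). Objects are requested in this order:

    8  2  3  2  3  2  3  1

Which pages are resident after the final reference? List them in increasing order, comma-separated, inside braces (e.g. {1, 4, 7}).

{1, 2, 3}

8 → miss, frames {8}
2 → miss, frames {8,2}
3 → miss, frames {8,2,3}
2 → hit
3 → hit
2 → hit
3 → hit
1 → miss, evict 8, frames {2,3,1}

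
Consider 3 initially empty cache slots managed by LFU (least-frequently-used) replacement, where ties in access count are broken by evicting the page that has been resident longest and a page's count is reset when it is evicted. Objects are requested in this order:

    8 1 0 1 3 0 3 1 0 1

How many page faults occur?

8 → fault, frames (8)
1 → fault, frames (8 1)
0 → fault, frames (8 1 0)
1 → hit
3 → fault, evict 8, frames (1 0 3)
0 → hit
3 → hit
1 → hit
0 → hit
1 → hit
Page faults: 4.

4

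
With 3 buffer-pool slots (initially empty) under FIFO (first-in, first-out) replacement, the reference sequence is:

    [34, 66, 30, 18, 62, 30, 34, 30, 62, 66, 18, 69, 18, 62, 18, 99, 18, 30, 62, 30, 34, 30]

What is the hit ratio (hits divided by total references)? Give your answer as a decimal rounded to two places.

0.27

34 -> fault, frames (34)
66 -> fault, frames (34 66)
30 -> fault, frames (34 66 30)
18 -> fault, evict 34, frames (66 30 18)
62 -> fault, evict 66, frames (30 18 62)
30 -> hit
34 -> fault, evict 30, frames (18 62 34)
30 -> fault, evict 18, frames (62 34 30)
62 -> hit
66 -> fault, evict 62, frames (34 30 66)
18 -> fault, evict 34, frames (30 66 18)
69 -> fault, evict 30, frames (66 18 69)
18 -> hit
62 -> fault, evict 66, frames (18 69 62)
18 -> hit
99 -> fault, evict 18, frames (69 62 99)
18 -> fault, evict 69, frames (62 99 18)
30 -> fault, evict 62, frames (99 18 30)
62 -> fault, evict 99, frames (18 30 62)
30 -> hit
34 -> fault, evict 18, frames (30 62 34)
30 -> hit
Hits: 6 of 22 references → 6/22 = 0.2727.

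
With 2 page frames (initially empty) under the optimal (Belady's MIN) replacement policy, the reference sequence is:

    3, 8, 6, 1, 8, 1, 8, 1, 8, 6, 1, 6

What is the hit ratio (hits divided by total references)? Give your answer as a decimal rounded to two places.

0.58

3: fault, frames (3)
8: fault, frames (3 8)
6: fault, evict 3, frames (8 6)
1: fault, evict 6, frames (8 1)
8: hit
1: hit
8: hit
1: hit
8: hit
6: fault, evict 8, frames (1 6)
1: hit
6: hit
Hits: 7 of 12 references → 7/12 = 0.5833.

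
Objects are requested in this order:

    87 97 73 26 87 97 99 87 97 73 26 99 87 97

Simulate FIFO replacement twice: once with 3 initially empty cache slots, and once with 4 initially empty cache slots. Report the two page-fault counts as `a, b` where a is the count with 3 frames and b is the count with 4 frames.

11, 12

3 frames: F F F F F F F . . F F . F F → 11 faults.
4 frames: F F F F . . F F F F F F F F → 12 faults.
12 > 11: adding a frame increased faults — Belady's anomaly.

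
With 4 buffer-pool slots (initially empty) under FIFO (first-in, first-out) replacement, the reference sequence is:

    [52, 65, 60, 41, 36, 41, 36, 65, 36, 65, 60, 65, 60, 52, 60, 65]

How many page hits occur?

9

52 → fault, frames (52)
65 → fault, frames (52 65)
60 → fault, frames (52 65 60)
41 → fault, frames (52 65 60 41)
36 → fault, evict 52, frames (65 60 41 36)
41 → hit
36 → hit
65 → hit
36 → hit
65 → hit
60 → hit
65 → hit
60 → hit
52 → fault, evict 65, frames (60 41 36 52)
60 → hit
65 → fault, evict 60, frames (41 36 52 65)
Hits: 9.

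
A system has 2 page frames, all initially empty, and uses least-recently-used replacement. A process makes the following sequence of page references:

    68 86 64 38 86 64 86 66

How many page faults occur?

7

68 → miss, frames {68}
86 → miss, frames {68,86}
64 → miss, evict 68, frames {86,64}
38 → miss, evict 86, frames {64,38}
86 → miss, evict 64, frames {38,86}
64 → miss, evict 38, frames {86,64}
86 → hit
66 → miss, evict 64, frames {86,66}
Page faults: 7.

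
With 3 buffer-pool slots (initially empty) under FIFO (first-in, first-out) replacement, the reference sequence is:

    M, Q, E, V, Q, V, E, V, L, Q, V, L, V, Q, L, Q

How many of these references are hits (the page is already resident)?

10

M -> fault, frames {M}
Q -> fault, frames {M,Q}
E -> fault, frames {M,Q,E}
V -> fault, evict M, frames {Q,E,V}
Q -> hit
V -> hit
E -> hit
V -> hit
L -> fault, evict Q, frames {E,V,L}
Q -> fault, evict E, frames {V,L,Q}
V -> hit
L -> hit
V -> hit
Q -> hit
L -> hit
Q -> hit
Hits: 10.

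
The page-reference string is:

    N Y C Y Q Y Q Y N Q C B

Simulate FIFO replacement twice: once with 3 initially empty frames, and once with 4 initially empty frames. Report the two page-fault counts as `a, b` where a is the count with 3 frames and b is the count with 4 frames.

6, 5

3 frames: F F F . F . . . F . . F → 6 faults.
4 frames: F F F . F . . . . . . F → 5 faults.
5 < 6: adding a frame reduced faults, as is typical.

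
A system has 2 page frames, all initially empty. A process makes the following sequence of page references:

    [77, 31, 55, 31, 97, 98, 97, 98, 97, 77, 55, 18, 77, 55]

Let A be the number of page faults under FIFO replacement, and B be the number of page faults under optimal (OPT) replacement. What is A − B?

1

Under FIFO: F F F . F F . . . F F F F F → 10 faults.
Under OPT: F F F . F F . . . F F F . F → 9 faults.
A − B = 10 − 9 = 1.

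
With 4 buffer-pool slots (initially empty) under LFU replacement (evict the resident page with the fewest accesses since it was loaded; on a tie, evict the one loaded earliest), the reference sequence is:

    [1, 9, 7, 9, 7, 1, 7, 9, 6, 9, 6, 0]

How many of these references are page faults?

1: miss, frames {1}
9: miss, frames {1,9}
7: miss, frames {1,9,7}
9: hit
7: hit
1: hit
7: hit
9: hit
6: miss, frames {1,9,7,6}
9: hit
6: hit
0: miss, evict 1, frames {9,7,6,0}
Page faults: 5.

5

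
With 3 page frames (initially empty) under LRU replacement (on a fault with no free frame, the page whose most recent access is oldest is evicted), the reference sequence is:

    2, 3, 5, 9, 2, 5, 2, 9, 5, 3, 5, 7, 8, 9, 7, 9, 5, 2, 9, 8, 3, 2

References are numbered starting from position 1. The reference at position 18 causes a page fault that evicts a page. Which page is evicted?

pos 1: 2 -> miss, frames {2}
pos 2: 3 -> miss, frames {2,3}
pos 3: 5 -> miss, frames {2,3,5}
pos 4: 9 -> miss, evict 2, frames {3,5,9}
pos 5: 2 -> miss, evict 3, frames {5,9,2}
pos 6: 5 -> hit
pos 7: 2 -> hit
pos 8: 9 -> hit
pos 9: 5 -> hit
pos 10: 3 -> miss, evict 2, frames {9,5,3}
pos 11: 5 -> hit
pos 12: 7 -> miss, evict 9, frames {3,5,7}
pos 13: 8 -> miss, evict 3, frames {5,7,8}
pos 14: 9 -> miss, evict 5, frames {7,8,9}
pos 15: 7 -> hit
pos 16: 9 -> hit
pos 17: 5 -> miss, evict 8, frames {7,9,5}
pos 18: 2 -> miss, evict 7, frames {9,5,2}
At position 18, page 7 is evicted.

7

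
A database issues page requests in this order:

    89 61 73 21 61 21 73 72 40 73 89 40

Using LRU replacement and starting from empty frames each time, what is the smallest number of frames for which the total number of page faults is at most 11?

2

f=1: 12 faults
f=2: 11 faults
f=3: 7 faults
f=4: 7 faults
f=5: 7 faults
f=6: 6 faults
Smallest f with faults ≤ 11 is 2.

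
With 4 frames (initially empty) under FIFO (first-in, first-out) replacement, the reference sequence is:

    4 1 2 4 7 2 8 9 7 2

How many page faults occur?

6

4 -> miss, frames [4]
1 -> miss, frames [4, 1]
2 -> miss, frames [4, 1, 2]
4 -> hit
7 -> miss, frames [4, 1, 2, 7]
2 -> hit
8 -> miss, evict 4, frames [1, 2, 7, 8]
9 -> miss, evict 1, frames [2, 7, 8, 9]
7 -> hit
2 -> hit
Page faults: 6.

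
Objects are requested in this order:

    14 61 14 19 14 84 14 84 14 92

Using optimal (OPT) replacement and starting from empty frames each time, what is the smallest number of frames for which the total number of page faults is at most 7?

2

f=1: 10 faults
f=2: 5 faults
f=3: 5 faults
f=4: 5 faults
f=5: 5 faults
Smallest f with faults ≤ 7 is 2.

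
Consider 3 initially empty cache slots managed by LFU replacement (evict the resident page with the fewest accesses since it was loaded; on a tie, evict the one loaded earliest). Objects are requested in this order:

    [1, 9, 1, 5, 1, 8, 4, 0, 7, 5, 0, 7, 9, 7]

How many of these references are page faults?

11

1 -> miss, frames [1]
9 -> miss, frames [1, 9]
1 -> hit
5 -> miss, frames [1, 9, 5]
1 -> hit
8 -> miss, evict 9, frames [1, 5, 8]
4 -> miss, evict 5, frames [1, 8, 4]
0 -> miss, evict 8, frames [1, 4, 0]
7 -> miss, evict 4, frames [1, 0, 7]
5 -> miss, evict 0, frames [1, 7, 5]
0 -> miss, evict 7, frames [1, 5, 0]
7 -> miss, evict 5, frames [1, 0, 7]
9 -> miss, evict 0, frames [1, 7, 9]
7 -> hit
Page faults: 11.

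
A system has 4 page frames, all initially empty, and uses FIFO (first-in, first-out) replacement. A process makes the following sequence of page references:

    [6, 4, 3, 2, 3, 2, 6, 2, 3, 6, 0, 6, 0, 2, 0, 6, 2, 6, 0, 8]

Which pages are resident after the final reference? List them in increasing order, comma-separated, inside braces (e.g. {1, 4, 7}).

6 -> miss, frames {6}
4 -> miss, frames {6,4}
3 -> miss, frames {6,4,3}
2 -> miss, frames {6,4,3,2}
3 -> hit
2 -> hit
6 -> hit
2 -> hit
3 -> hit
6 -> hit
0 -> miss, evict 6, frames {4,3,2,0}
6 -> miss, evict 4, frames {3,2,0,6}
0 -> hit
2 -> hit
0 -> hit
6 -> hit
2 -> hit
6 -> hit
0 -> hit
8 -> miss, evict 3, frames {2,0,6,8}

{0, 2, 6, 8}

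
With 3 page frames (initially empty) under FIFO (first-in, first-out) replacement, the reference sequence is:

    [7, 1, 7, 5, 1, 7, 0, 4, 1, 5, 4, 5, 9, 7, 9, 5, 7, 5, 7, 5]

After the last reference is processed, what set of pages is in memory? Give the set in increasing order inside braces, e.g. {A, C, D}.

{5, 7, 9}

7 → miss, frames [7]
1 → miss, frames [7, 1]
7 → hit
5 → miss, frames [7, 1, 5]
1 → hit
7 → hit
0 → miss, evict 7, frames [1, 5, 0]
4 → miss, evict 1, frames [5, 0, 4]
1 → miss, evict 5, frames [0, 4, 1]
5 → miss, evict 0, frames [4, 1, 5]
4 → hit
5 → hit
9 → miss, evict 4, frames [1, 5, 9]
7 → miss, evict 1, frames [5, 9, 7]
9 → hit
5 → hit
7 → hit
5 → hit
7 → hit
5 → hit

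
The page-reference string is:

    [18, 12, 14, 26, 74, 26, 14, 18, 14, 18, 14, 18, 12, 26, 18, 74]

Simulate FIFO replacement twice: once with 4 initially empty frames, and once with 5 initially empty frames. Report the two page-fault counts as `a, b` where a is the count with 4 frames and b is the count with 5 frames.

7, 5

4 frames: F F F F F . . F . . . . F . . . → 7 faults.
5 frames: F F F F F . . . . . . . . . . . → 5 faults.
5 < 7: adding a frame reduced faults, as is typical.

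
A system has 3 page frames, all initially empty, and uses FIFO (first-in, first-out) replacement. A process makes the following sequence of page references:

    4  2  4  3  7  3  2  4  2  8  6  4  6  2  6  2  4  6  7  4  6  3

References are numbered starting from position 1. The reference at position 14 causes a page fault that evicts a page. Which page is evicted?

pos 1: 4 → miss, frames (4)
pos 2: 2 → miss, frames (4 2)
pos 3: 4 → hit
pos 4: 3 → miss, frames (4 2 3)
pos 5: 7 → miss, evict 4, frames (2 3 7)
pos 6: 3 → hit
pos 7: 2 → hit
pos 8: 4 → miss, evict 2, frames (3 7 4)
pos 9: 2 → miss, evict 3, frames (7 4 2)
pos 10: 8 → miss, evict 7, frames (4 2 8)
pos 11: 6 → miss, evict 4, frames (2 8 6)
pos 12: 4 → miss, evict 2, frames (8 6 4)
pos 13: 6 → hit
pos 14: 2 → miss, evict 8, frames (6 4 2)
At position 14, page 8 is evicted.

8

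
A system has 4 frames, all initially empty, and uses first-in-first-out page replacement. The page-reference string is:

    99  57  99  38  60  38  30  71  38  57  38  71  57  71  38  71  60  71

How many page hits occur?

9

99 → miss, frames [99]
57 → miss, frames [99, 57]
99 → hit
38 → miss, frames [99, 57, 38]
60 → miss, frames [99, 57, 38, 60]
38 → hit
30 → miss, evict 99, frames [57, 38, 60, 30]
71 → miss, evict 57, frames [38, 60, 30, 71]
38 → hit
57 → miss, evict 38, frames [60, 30, 71, 57]
38 → miss, evict 60, frames [30, 71, 57, 38]
71 → hit
57 → hit
71 → hit
38 → hit
71 → hit
60 → miss, evict 30, frames [71, 57, 38, 60]
71 → hit
Hits: 9.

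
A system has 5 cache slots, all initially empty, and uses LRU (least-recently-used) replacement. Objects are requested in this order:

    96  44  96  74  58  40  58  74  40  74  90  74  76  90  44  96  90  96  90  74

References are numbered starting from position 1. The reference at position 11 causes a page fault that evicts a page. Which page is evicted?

pos 1: 96 -> fault, frames (96)
pos 2: 44 -> fault, frames (96 44)
pos 3: 96 -> hit
pos 4: 74 -> fault, frames (44 96 74)
pos 5: 58 -> fault, frames (44 96 74 58)
pos 6: 40 -> fault, frames (44 96 74 58 40)
pos 7: 58 -> hit
pos 8: 74 -> hit
pos 9: 40 -> hit
pos 10: 74 -> hit
pos 11: 90 -> fault, evict 44, frames (96 58 40 74 90)
At position 11, page 44 is evicted.

44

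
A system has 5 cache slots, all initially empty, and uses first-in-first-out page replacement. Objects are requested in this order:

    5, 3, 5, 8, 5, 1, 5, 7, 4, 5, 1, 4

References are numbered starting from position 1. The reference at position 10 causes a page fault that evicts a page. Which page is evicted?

pos 1: 5 -> fault, frames (5)
pos 2: 3 -> fault, frames (5 3)
pos 3: 5 -> hit
pos 4: 8 -> fault, frames (5 3 8)
pos 5: 5 -> hit
pos 6: 1 -> fault, frames (5 3 8 1)
pos 7: 5 -> hit
pos 8: 7 -> fault, frames (5 3 8 1 7)
pos 9: 4 -> fault, evict 5, frames (3 8 1 7 4)
pos 10: 5 -> fault, evict 3, frames (8 1 7 4 5)
At position 10, page 3 is evicted.

3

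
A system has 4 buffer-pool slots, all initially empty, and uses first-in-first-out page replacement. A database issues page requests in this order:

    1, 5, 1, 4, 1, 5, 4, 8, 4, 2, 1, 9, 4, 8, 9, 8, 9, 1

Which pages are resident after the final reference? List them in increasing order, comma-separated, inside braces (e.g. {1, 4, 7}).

1: miss, frames (1)
5: miss, frames (1 5)
1: hit
4: miss, frames (1 5 4)
1: hit
5: hit
4: hit
8: miss, frames (1 5 4 8)
4: hit
2: miss, evict 1, frames (5 4 8 2)
1: miss, evict 5, frames (4 8 2 1)
9: miss, evict 4, frames (8 2 1 9)
4: miss, evict 8, frames (2 1 9 4)
8: miss, evict 2, frames (1 9 4 8)
9: hit
8: hit
9: hit
1: hit

{1, 4, 8, 9}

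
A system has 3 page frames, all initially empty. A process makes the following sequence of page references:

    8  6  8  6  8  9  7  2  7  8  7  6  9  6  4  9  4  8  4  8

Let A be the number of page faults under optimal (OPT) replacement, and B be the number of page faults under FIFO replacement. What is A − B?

-2

Under OPT: F F . . . F F F . . . F F . F . . . . . → 8 faults.
Under FIFO: F F . . . F F F . F . F F . F . . F . . → 10 faults.
A − B = 8 − 10 = -2.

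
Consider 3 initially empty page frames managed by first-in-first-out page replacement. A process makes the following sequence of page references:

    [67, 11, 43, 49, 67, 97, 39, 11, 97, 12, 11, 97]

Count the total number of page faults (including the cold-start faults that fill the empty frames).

67: fault, frames [67]
11: fault, frames [67, 11]
43: fault, frames [67, 11, 43]
49: fault, evict 67, frames [11, 43, 49]
67: fault, evict 11, frames [43, 49, 67]
97: fault, evict 43, frames [49, 67, 97]
39: fault, evict 49, frames [67, 97, 39]
11: fault, evict 67, frames [97, 39, 11]
97: hit
12: fault, evict 97, frames [39, 11, 12]
11: hit
97: fault, evict 39, frames [11, 12, 97]
Page faults: 10.

10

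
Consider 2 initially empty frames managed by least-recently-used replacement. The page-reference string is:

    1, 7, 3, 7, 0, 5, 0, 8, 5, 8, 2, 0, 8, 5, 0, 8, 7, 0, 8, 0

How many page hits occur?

4

1: miss, frames (1)
7: miss, frames (1 7)
3: miss, evict 1, frames (7 3)
7: hit
0: miss, evict 3, frames (7 0)
5: miss, evict 7, frames (0 5)
0: hit
8: miss, evict 5, frames (0 8)
5: miss, evict 0, frames (8 5)
8: hit
2: miss, evict 5, frames (8 2)
0: miss, evict 8, frames (2 0)
8: miss, evict 2, frames (0 8)
5: miss, evict 0, frames (8 5)
0: miss, evict 8, frames (5 0)
8: miss, evict 5, frames (0 8)
7: miss, evict 0, frames (8 7)
0: miss, evict 8, frames (7 0)
8: miss, evict 7, frames (0 8)
0: hit
Hits: 4.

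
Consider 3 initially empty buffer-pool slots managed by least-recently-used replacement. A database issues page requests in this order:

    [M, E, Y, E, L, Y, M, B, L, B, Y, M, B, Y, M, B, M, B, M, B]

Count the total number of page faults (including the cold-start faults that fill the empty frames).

9

M: miss, frames [M]
E: miss, frames [M, E]
Y: miss, frames [M, E, Y]
E: hit
L: miss, evict M, frames [Y, E, L]
Y: hit
M: miss, evict E, frames [L, Y, M]
B: miss, evict L, frames [Y, M, B]
L: miss, evict Y, frames [M, B, L]
B: hit
Y: miss, evict M, frames [L, B, Y]
M: miss, evict L, frames [B, Y, M]
B: hit
Y: hit
M: hit
B: hit
M: hit
B: hit
M: hit
B: hit
Page faults: 9.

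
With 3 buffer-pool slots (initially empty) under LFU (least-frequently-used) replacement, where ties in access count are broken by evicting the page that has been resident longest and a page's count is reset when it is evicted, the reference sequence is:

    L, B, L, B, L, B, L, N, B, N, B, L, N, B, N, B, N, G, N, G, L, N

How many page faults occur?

L: fault, frames {L}
B: fault, frames {L,B}
L: hit
B: hit
L: hit
B: hit
L: hit
N: fault, frames {L,B,N}
B: hit
N: hit
B: hit
L: hit
N: hit
B: hit
N: hit
B: hit
N: hit
G: fault, evict L, frames {B,N,G}
N: hit
G: hit
L: fault, evict G, frames {B,N,L}
N: hit
Page faults: 5.

5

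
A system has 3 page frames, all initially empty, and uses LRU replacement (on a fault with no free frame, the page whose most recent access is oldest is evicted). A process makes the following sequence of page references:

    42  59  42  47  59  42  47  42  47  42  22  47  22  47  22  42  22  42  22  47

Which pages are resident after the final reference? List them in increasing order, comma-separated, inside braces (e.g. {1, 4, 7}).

{22, 42, 47}

42: miss, frames [42]
59: miss, frames [42, 59]
42: hit
47: miss, frames [59, 42, 47]
59: hit
42: hit
47: hit
42: hit
47: hit
42: hit
22: miss, evict 59, frames [47, 42, 22]
47: hit
22: hit
47: hit
22: hit
42: hit
22: hit
42: hit
22: hit
47: hit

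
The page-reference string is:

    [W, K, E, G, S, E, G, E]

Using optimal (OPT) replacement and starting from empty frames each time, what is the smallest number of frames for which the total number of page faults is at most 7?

f=1: 8 faults
f=2: 6 faults
f=3: 5 faults
f=4: 5 faults
f=5: 5 faults
Smallest f with faults ≤ 7 is 2.

2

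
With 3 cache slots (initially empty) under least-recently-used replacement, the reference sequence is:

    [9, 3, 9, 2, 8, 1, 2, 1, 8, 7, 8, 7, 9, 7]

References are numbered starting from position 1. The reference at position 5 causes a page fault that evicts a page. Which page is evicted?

pos 1: 9 → miss, frames [9]
pos 2: 3 → miss, frames [9, 3]
pos 3: 9 → hit
pos 4: 2 → miss, frames [3, 9, 2]
pos 5: 8 → miss, evict 3, frames [9, 2, 8]
At position 5, page 3 is evicted.

3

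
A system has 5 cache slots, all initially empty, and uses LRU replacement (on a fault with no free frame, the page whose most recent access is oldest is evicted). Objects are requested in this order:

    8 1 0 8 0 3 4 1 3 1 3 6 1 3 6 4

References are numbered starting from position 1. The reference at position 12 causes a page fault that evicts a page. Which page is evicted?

8

pos 1: 8 -> miss, frames (8)
pos 2: 1 -> miss, frames (8 1)
pos 3: 0 -> miss, frames (8 1 0)
pos 4: 8 -> hit
pos 5: 0 -> hit
pos 6: 3 -> miss, frames (1 8 0 3)
pos 7: 4 -> miss, frames (1 8 0 3 4)
pos 8: 1 -> hit
pos 9: 3 -> hit
pos 10: 1 -> hit
pos 11: 3 -> hit
pos 12: 6 -> miss, evict 8, frames (0 4 1 3 6)
At position 12, page 8 is evicted.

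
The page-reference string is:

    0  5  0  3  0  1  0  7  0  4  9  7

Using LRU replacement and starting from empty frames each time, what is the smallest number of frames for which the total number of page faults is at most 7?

f=1: 12 faults
f=2: 8 faults
f=3: 8 faults
f=4: 7 faults
f=5: 7 faults
f=6: 7 faults
f=7: 7 faults
Smallest f with faults ≤ 7 is 4.

4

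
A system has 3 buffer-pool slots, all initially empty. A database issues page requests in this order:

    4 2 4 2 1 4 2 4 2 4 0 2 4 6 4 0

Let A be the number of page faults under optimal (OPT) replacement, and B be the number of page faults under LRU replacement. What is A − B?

Under OPT: F F . . F . . . . . F . . F . . → 5 faults.
Under LRU: F F . . F . . . . . F . . F . F → 6 faults.
A − B = 5 − 6 = -1.

-1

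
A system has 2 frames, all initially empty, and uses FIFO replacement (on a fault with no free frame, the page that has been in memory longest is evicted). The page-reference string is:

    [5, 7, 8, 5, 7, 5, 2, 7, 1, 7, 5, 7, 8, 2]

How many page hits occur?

5 → fault, frames [5]
7 → fault, frames [5, 7]
8 → fault, evict 5, frames [7, 8]
5 → fault, evict 7, frames [8, 5]
7 → fault, evict 8, frames [5, 7]
5 → hit
2 → fault, evict 5, frames [7, 2]
7 → hit
1 → fault, evict 7, frames [2, 1]
7 → fault, evict 2, frames [1, 7]
5 → fault, evict 1, frames [7, 5]
7 → hit
8 → fault, evict 7, frames [5, 8]
2 → fault, evict 5, frames [8, 2]
Hits: 3.

3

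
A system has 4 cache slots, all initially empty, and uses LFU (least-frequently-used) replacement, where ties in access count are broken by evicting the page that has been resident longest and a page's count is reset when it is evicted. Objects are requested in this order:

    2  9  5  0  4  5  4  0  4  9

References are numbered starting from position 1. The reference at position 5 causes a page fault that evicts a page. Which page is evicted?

pos 1: 2: miss, frames (2)
pos 2: 9: miss, frames (2 9)
pos 3: 5: miss, frames (2 9 5)
pos 4: 0: miss, frames (2 9 5 0)
pos 5: 4: miss, evict 2, frames (9 5 0 4)
At position 5, page 2 is evicted.

2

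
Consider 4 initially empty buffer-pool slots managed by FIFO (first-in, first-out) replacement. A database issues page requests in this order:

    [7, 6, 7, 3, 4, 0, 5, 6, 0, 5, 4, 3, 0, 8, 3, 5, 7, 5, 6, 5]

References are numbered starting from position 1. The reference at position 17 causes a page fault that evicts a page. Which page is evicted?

5

pos 1: 7: miss, frames {7}
pos 2: 6: miss, frames {7,6}
pos 3: 7: hit
pos 4: 3: miss, frames {7,6,3}
pos 5: 4: miss, frames {7,6,3,4}
pos 6: 0: miss, evict 7, frames {6,3,4,0}
pos 7: 5: miss, evict 6, frames {3,4,0,5}
pos 8: 6: miss, evict 3, frames {4,0,5,6}
pos 9: 0: hit
pos 10: 5: hit
pos 11: 4: hit
pos 12: 3: miss, evict 4, frames {0,5,6,3}
pos 13: 0: hit
pos 14: 8: miss, evict 0, frames {5,6,3,8}
pos 15: 3: hit
pos 16: 5: hit
pos 17: 7: miss, evict 5, frames {6,3,8,7}
At position 17, page 5 is evicted.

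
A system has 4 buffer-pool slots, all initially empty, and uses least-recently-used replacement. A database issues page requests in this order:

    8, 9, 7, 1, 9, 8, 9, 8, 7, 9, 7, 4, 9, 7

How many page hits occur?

8: miss, frames [8]
9: miss, frames [8, 9]
7: miss, frames [8, 9, 7]
1: miss, frames [8, 9, 7, 1]
9: hit
8: hit
9: hit
8: hit
7: hit
9: hit
7: hit
4: miss, evict 1, frames [8, 9, 7, 4]
9: hit
7: hit
Hits: 9.

9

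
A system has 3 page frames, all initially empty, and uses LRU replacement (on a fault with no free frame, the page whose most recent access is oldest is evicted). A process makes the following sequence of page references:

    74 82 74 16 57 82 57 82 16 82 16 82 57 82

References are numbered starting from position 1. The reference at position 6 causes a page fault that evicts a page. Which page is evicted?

74

pos 1: 74 -> miss, frames [74]
pos 2: 82 -> miss, frames [74, 82]
pos 3: 74 -> hit
pos 4: 16 -> miss, frames [82, 74, 16]
pos 5: 57 -> miss, evict 82, frames [74, 16, 57]
pos 6: 82 -> miss, evict 74, frames [16, 57, 82]
At position 6, page 74 is evicted.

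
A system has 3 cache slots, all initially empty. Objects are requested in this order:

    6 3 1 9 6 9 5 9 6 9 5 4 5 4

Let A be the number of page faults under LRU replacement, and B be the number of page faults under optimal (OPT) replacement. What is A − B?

Under LRU: F F F F F . F . . . . F . . → 7 faults.
Under OPT: F F F F . . F . . . . F . . → 6 faults.
A − B = 7 − 6 = 1.

1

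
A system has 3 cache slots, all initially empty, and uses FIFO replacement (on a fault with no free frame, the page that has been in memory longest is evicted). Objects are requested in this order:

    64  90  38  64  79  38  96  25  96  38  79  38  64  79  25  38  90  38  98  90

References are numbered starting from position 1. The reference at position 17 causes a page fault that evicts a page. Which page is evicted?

64

pos 1: 64 -> fault, frames [64]
pos 2: 90 -> fault, frames [64, 90]
pos 3: 38 -> fault, frames [64, 90, 38]
pos 4: 64 -> hit
pos 5: 79 -> fault, evict 64, frames [90, 38, 79]
pos 6: 38 -> hit
pos 7: 96 -> fault, evict 90, frames [38, 79, 96]
pos 8: 25 -> fault, evict 38, frames [79, 96, 25]
pos 9: 96 -> hit
pos 10: 38 -> fault, evict 79, frames [96, 25, 38]
pos 11: 79 -> fault, evict 96, frames [25, 38, 79]
pos 12: 38 -> hit
pos 13: 64 -> fault, evict 25, frames [38, 79, 64]
pos 14: 79 -> hit
pos 15: 25 -> fault, evict 38, frames [79, 64, 25]
pos 16: 38 -> fault, evict 79, frames [64, 25, 38]
pos 17: 90 -> fault, evict 64, frames [25, 38, 90]
At position 17, page 64 is evicted.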